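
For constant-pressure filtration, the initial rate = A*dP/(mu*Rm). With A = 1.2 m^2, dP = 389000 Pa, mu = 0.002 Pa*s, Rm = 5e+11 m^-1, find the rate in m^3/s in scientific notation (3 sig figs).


rate = A * dP / (mu * Rm)
rate = 1.2 * 389000 / (0.002 * 5e+11)
rate = 466800.0 / 1.000e+09
rate = 4.67e-04 m^3/s


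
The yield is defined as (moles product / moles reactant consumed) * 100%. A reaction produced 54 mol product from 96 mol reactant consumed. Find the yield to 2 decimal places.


Yield = (moles product / moles consumed) * 100%
Yield = (54 / 96) * 100
Yield = 0.5625 * 100
Yield = 56.25%


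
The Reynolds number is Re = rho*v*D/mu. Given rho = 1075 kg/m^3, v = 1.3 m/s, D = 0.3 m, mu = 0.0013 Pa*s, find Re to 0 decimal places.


Re = rho * v * D / mu
Re = 1075 * 1.3 * 0.3 / 0.0013
Re = 419.25 / 0.0013
Re = 322500


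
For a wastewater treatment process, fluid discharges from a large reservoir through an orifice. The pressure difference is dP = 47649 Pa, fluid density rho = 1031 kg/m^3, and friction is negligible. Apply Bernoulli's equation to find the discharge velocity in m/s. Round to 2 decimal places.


v = sqrt(2*dP/rho)
v = sqrt(2*47649/1031)
v = sqrt(92.43259)
v = 9.61 m/s


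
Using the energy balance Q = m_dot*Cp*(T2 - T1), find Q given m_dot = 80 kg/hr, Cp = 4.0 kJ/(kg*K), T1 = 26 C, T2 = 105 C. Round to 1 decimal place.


Q = m_dot * Cp * (T2 - T1)
Q = 80 * 4.0 * (105 - 26)
Q = 80 * 4.0 * 79
Q = 25280.0 kJ/hr


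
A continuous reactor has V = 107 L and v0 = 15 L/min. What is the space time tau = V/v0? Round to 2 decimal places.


tau = V / v0
tau = 107 / 15
tau = 7.13 min


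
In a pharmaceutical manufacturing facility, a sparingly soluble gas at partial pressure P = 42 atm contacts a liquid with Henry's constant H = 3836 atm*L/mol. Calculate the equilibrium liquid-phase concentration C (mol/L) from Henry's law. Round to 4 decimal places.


C = P / H
C = 42 / 3836
C = 0.0109 mol/L


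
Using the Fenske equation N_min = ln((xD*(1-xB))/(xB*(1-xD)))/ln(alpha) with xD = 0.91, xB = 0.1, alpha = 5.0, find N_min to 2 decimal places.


N_min = ln((xD*(1-xB))/(xB*(1-xD))) / ln(alpha)
Numerator inside ln: 0.819 / 0.009 = 91.0
ln(91.0) = 4.51086
ln(alpha) = ln(5.0) = 1.609438
N_min = 4.51086 / 1.609438 = 2.80


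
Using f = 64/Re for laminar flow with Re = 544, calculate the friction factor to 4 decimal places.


f = 64 / Re
f = 64 / 544
f = 0.1176


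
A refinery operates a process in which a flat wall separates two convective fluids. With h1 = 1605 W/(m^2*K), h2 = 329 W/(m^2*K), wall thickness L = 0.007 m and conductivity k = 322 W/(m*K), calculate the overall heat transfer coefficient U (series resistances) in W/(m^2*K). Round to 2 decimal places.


1/U = 1/h1 + L/k + 1/h2
1/U = 1/1605 + 0.007/322 + 1/329
1/U = 0.000623053 + 2.17391e-05 + 0.0030395137
1/U = 0.0036843058
U = 271.42 W/(m^2*K)


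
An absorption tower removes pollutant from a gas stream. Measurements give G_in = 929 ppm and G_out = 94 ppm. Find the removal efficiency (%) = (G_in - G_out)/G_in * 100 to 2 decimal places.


Efficiency = (G_in - G_out) / G_in * 100%
Efficiency = (929 - 94) / 929 * 100
Efficiency = 835 / 929 * 100
Efficiency = 89.88%


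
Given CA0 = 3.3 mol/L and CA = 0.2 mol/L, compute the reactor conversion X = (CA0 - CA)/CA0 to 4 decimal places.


X = (CA0 - CA) / CA0
X = (3.3 - 0.2) / 3.3
X = 3.1 / 3.3
X = 0.9394


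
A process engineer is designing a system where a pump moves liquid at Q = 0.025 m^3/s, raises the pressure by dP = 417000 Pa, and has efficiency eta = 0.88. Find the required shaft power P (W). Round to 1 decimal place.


P = Q * dP / eta
P = 0.025 * 417000 / 0.88
P = 10425.0 / 0.88
P = 11846.6 W


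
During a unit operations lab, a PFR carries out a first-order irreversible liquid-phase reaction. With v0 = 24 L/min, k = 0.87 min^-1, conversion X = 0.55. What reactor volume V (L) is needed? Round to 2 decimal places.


V = (v0/k) * ln(1/(1-X))
V = (24/0.87) * ln(1/(1-0.55))
V = 27.586207 * ln(2.222222)
V = 27.586207 * 0.798508
V = 22.03 L


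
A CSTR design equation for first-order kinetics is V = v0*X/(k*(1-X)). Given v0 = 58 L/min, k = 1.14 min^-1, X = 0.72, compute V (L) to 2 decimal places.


V = v0 * X / (k * (1 - X))
V = 58 * 0.72 / (1.14 * (1 - 0.72))
V = 41.76 / (1.14 * 0.28)
V = 41.76 / 0.3192
V = 130.83 L


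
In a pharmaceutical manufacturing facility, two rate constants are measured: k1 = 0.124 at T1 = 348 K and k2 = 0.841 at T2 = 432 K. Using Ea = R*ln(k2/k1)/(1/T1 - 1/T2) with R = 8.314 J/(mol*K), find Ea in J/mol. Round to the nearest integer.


Ea = R * ln(k2/k1) / (1/T1 - 1/T2)
ln(k2/k1) = ln(0.841/0.124) = 1.9143101
1/T1 - 1/T2 = 1/348 - 1/432 = 0.000558748404
Ea = 8.314 * 1.9143101 / 0.000558748404
Ea = 28484 J/mol


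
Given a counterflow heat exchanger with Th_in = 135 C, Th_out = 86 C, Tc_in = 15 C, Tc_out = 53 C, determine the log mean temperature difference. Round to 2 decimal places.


dT1 = Th_in - Tc_out = 135 - 53 = 82
dT2 = Th_out - Tc_in = 86 - 15 = 71
LMTD = (dT1 - dT2) / ln(dT1/dT2)
LMTD = (82 - 71) / ln(82/71)
LMTD = 76.37 K


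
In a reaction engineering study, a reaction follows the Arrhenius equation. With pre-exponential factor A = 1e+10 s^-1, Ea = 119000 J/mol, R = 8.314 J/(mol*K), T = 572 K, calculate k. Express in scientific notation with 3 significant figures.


k = A * exp(-Ea/(R*T))
k = 1e+10 * exp(-119000 / (8.314 * 572))
k = 1e+10 * exp(-25.023089)
k = 1.36e-01


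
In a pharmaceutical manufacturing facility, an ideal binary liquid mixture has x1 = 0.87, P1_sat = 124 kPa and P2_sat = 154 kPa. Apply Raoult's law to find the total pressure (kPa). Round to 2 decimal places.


P = x1*P1_sat + x2*P2_sat
x2 = 1 - x1 = 1 - 0.87 = 0.13
P = 0.87*124 + 0.13*154
P = 107.88 + 20.02
P = 127.90 kPa


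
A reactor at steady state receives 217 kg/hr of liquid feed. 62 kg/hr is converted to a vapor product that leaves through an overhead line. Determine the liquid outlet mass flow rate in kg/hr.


Steady-state mass balance on the main outlet: F_out = F_in - F_removed
F_out = 217 - 62
F_out = 155 kg/hr


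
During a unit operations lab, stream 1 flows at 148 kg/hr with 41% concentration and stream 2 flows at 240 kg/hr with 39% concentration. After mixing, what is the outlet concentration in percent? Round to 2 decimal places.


Mass balance on solute: F1*x1 + F2*x2 = F3*x3
F3 = F1 + F2 = 148 + 240 = 388 kg/hr
x3 = (F1*x1 + F2*x2)/F3
x3 = (148*0.41 + 240*0.39) / 388
x3 = 39.76%


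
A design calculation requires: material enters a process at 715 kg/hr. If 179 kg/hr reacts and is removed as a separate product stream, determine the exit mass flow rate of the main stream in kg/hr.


Steady-state mass balance on the main outlet: F_out = F_in - F_removed
F_out = 715 - 179
F_out = 536 kg/hr


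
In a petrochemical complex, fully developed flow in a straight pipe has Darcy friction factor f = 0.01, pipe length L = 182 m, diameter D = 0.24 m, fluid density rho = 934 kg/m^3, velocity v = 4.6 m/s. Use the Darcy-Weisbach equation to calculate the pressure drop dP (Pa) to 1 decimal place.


dP = f * (L/D) * (rho*v^2/2)
dP = 0.01 * (182/0.24) * (934*4.6^2/2)
L/D = 758.33333333
rho*v^2/2 = 934*21.16/2 = 9881.72
dP = 0.01 * 758.33333333 * 9881.72
dP = 74936.4 Pa


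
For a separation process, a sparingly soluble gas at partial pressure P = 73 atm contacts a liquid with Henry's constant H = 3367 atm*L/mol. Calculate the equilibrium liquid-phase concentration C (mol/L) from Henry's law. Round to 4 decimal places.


C = P / H
C = 73 / 3367
C = 0.0217 mol/L


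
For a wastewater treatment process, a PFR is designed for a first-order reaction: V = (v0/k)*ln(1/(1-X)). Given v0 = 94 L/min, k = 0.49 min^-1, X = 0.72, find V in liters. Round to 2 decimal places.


V = (v0/k) * ln(1/(1-X))
V = (94/0.49) * ln(1/(1-0.72))
V = 191.836735 * ln(3.571429)
V = 191.836735 * 1.272966
V = 244.20 L


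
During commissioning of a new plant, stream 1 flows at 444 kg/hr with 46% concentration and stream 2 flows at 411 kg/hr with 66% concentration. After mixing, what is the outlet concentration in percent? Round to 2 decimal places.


Mass balance on solute: F1*x1 + F2*x2 = F3*x3
F3 = F1 + F2 = 444 + 411 = 855 kg/hr
x3 = (F1*x1 + F2*x2)/F3
x3 = (444*0.46 + 411*0.66) / 855
x3 = 55.61%


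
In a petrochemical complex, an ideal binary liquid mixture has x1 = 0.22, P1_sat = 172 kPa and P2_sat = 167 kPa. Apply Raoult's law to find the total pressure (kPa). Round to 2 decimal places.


P = x1*P1_sat + x2*P2_sat
x2 = 1 - x1 = 1 - 0.22 = 0.78
P = 0.22*172 + 0.78*167
P = 37.84 + 130.26
P = 168.10 kPa


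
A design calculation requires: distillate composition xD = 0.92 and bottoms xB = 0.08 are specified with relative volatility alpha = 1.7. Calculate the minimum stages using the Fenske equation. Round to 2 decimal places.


N_min = ln((xD*(1-xB))/(xB*(1-xD))) / ln(alpha)
Numerator inside ln: 0.8464 / 0.0064 = 132.25
ln(132.25) = 4.884694
ln(alpha) = ln(1.7) = 0.530628
N_min = 4.884694 / 0.530628 = 9.21


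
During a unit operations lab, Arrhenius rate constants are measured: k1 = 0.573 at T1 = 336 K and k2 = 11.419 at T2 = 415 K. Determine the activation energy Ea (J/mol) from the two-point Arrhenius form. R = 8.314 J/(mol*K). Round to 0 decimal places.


Ea = R * ln(k2/k1) / (1/T1 - 1/T2)
ln(k2/k1) = ln(11.419/0.573) = 2.9921482
1/T1 - 1/T2 = 1/336 - 1/415 = 0.000566551922
Ea = 8.314 * 2.9921482 / 0.000566551922
Ea = 43909 J/mol


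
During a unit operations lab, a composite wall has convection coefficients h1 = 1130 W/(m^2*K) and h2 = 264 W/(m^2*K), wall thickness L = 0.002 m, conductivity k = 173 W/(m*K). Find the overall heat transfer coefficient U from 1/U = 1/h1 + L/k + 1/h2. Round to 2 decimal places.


1/U = 1/h1 + L/k + 1/h2
1/U = 1/1130 + 0.002/173 + 1/264
1/U = 0.0008849558 + 1.15607e-05 + 0.0037878788
1/U = 0.0046843953
U = 213.47 W/(m^2*K)


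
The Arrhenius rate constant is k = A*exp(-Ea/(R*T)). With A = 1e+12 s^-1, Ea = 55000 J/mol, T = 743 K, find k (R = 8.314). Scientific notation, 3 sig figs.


k = A * exp(-Ea/(R*T))
k = 1e+12 * exp(-55000 / (8.314 * 743))
k = 1e+12 * exp(-8.903563)
k = 1.36e+08


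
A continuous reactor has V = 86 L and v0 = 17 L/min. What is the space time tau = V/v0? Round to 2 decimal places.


tau = V / v0
tau = 86 / 17
tau = 5.06 min


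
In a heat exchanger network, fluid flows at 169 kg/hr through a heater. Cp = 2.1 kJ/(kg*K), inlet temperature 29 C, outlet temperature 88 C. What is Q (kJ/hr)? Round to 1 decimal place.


Q = m_dot * Cp * (T2 - T1)
Q = 169 * 2.1 * (88 - 29)
Q = 169 * 2.1 * 59
Q = 20939.1 kJ/hr


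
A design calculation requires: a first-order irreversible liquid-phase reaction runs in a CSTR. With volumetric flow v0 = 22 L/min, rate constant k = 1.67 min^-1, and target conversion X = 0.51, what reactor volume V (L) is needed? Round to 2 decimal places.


V = v0 * X / (k * (1 - X))
V = 22 * 0.51 / (1.67 * (1 - 0.51))
V = 11.22 / (1.67 * 0.49)
V = 11.22 / 0.8183
V = 13.71 L


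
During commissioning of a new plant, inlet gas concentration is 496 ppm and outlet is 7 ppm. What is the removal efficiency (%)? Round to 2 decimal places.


Efficiency = (G_in - G_out) / G_in * 100%
Efficiency = (496 - 7) / 496 * 100
Efficiency = 489 / 496 * 100
Efficiency = 98.59%


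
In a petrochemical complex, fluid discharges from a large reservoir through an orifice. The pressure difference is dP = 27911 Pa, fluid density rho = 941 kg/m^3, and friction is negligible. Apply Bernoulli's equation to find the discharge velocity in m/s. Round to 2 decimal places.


v = sqrt(2*dP/rho)
v = sqrt(2*27911/941)
v = sqrt(59.321998)
v = 7.70 m/s


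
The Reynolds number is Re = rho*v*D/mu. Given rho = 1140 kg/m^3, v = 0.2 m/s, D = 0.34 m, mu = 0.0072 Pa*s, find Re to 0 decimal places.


Re = rho * v * D / mu
Re = 1140 * 0.2 * 0.34 / 0.0072
Re = 77.52 / 0.0072
Re = 10767


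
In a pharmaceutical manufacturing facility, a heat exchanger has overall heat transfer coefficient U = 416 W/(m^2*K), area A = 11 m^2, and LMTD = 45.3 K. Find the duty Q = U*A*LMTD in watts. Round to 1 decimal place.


Q = U * A * LMTD
Q = 416 * 11 * 45.3
Q = 207292.8 W


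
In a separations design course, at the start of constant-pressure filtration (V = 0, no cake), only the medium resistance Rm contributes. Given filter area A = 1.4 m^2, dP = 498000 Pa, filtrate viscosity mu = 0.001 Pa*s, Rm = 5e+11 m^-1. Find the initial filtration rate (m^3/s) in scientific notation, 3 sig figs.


rate = A * dP / (mu * Rm)
rate = 1.4 * 498000 / (0.001 * 5e+11)
rate = 697200.0 / 5.000e+08
rate = 1.39e-03 m^3/s


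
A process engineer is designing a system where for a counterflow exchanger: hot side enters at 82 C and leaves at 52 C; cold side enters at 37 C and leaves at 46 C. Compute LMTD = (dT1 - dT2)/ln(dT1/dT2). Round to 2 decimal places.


dT1 = Th_in - Tc_out = 82 - 46 = 36
dT2 = Th_out - Tc_in = 52 - 37 = 15
LMTD = (dT1 - dT2) / ln(dT1/dT2)
LMTD = (36 - 15) / ln(36/15)
LMTD = 23.99 K


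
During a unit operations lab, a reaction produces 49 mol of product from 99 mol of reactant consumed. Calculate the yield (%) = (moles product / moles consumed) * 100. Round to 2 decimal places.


Yield = (moles product / moles consumed) * 100%
Yield = (49 / 99) * 100
Yield = 0.4949 * 100
Yield = 49.49%


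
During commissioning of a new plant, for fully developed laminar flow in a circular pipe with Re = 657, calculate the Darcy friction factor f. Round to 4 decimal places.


f = 64 / Re
f = 64 / 657
f = 0.0974


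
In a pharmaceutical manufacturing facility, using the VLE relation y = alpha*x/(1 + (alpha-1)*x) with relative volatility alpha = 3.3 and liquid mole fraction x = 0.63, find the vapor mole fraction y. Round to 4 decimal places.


y = alpha*x / (1 + (alpha-1)*x)
y = 3.3*0.63 / (1 + (3.3-1)*0.63)
y = 2.079 / (1 + 1.449)
y = 2.079 / 2.449
y = 0.8489


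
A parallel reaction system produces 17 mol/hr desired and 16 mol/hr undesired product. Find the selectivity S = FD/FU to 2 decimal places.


S = desired product rate / undesired product rate
S = 17 / 16
S = 1.06


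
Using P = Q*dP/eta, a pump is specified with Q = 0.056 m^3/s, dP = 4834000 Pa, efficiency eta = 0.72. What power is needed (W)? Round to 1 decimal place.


P = Q * dP / eta
P = 0.056 * 4834000 / 0.72
P = 270704.0 / 0.72
P = 375977.8 W


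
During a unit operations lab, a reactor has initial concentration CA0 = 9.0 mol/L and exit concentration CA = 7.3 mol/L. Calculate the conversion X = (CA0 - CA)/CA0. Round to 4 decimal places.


X = (CA0 - CA) / CA0
X = (9.0 - 7.3) / 9.0
X = 1.7 / 9.0
X = 0.1889


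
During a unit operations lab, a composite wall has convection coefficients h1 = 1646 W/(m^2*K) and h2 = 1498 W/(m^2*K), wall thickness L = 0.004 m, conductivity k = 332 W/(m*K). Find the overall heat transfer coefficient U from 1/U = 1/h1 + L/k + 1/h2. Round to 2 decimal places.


1/U = 1/h1 + L/k + 1/h2
1/U = 1/1646 + 0.004/332 + 1/1498
1/U = 0.0006075334 + 1.20482e-05 + 0.0006675567
1/U = 0.0012871383
U = 776.92 W/(m^2*K)


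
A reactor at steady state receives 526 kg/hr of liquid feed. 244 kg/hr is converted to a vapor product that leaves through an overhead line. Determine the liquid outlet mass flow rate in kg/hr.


Steady-state mass balance on the main outlet: F_out = F_in - F_removed
F_out = 526 - 244
F_out = 282 kg/hr


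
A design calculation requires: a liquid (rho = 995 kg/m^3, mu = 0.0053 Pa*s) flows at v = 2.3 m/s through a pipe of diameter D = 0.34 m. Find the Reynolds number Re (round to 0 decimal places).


Re = rho * v * D / mu
Re = 995 * 2.3 * 0.34 / 0.0053
Re = 778.09 / 0.0053
Re = 146809


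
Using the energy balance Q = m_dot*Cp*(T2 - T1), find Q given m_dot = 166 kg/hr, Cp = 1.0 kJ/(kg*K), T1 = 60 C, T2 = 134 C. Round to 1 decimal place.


Q = m_dot * Cp * (T2 - T1)
Q = 166 * 1.0 * (134 - 60)
Q = 166 * 1.0 * 74
Q = 12284.0 kJ/hr


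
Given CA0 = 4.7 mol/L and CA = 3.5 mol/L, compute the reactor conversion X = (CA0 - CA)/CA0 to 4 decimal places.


X = (CA0 - CA) / CA0
X = (4.7 - 3.5) / 4.7
X = 1.2 / 4.7
X = 0.2553


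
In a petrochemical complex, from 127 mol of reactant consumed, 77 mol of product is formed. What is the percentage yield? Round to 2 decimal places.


Yield = (moles product / moles consumed) * 100%
Yield = (77 / 127) * 100
Yield = 0.6063 * 100
Yield = 60.63%


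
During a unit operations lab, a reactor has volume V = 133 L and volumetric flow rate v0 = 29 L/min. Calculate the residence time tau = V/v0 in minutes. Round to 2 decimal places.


tau = V / v0
tau = 133 / 29
tau = 4.59 min


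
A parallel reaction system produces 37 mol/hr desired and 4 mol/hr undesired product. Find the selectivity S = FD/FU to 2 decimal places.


S = desired product rate / undesired product rate
S = 37 / 4
S = 9.25


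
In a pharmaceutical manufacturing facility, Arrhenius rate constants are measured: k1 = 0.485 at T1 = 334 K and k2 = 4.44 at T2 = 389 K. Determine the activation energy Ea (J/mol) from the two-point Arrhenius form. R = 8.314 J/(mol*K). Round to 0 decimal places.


Ea = R * ln(k2/k1) / (1/T1 - 1/T2)
ln(k2/k1) = ln(4.44/0.485) = 2.2142608
1/T1 - 1/T2 = 1/334 - 1/389 = 0.000423317889
Ea = 8.314 * 2.2142608 / 0.000423317889
Ea = 43488 J/mol


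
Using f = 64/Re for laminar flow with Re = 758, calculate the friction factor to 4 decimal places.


f = 64 / Re
f = 64 / 758
f = 0.0844


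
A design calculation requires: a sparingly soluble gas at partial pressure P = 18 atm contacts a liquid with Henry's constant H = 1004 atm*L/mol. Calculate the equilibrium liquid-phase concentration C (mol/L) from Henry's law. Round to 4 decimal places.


C = P / H
C = 18 / 1004
C = 0.0179 mol/L


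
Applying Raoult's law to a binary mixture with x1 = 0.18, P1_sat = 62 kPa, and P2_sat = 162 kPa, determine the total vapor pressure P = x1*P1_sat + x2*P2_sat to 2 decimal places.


P = x1*P1_sat + x2*P2_sat
x2 = 1 - x1 = 1 - 0.18 = 0.82
P = 0.18*62 + 0.82*162
P = 11.16 + 132.84
P = 144.00 kPa


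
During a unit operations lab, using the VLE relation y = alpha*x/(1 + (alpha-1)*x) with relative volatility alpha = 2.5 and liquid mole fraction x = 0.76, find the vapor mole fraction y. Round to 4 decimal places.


y = alpha*x / (1 + (alpha-1)*x)
y = 2.5*0.76 / (1 + (2.5-1)*0.76)
y = 1.9 / (1 + 1.14)
y = 1.9 / 2.14
y = 0.8879


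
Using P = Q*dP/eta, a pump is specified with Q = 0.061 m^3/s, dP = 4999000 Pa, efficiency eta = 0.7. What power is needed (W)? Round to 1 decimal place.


P = Q * dP / eta
P = 0.061 * 4999000 / 0.7
P = 304939.0 / 0.7
P = 435627.1 W


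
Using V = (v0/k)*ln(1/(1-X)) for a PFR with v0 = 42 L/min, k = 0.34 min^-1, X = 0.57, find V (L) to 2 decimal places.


V = (v0/k) * ln(1/(1-X))
V = (42/0.34) * ln(1/(1-0.57))
V = 123.529412 * ln(2.325581)
V = 123.529412 * 0.84397
V = 104.26 L


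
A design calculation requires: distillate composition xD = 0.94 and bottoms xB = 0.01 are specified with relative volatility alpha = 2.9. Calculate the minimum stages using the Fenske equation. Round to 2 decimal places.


N_min = ln((xD*(1-xB))/(xB*(1-xD))) / ln(alpha)
Numerator inside ln: 0.9306 / 0.0006 = 1551.0
ln(1551.0) = 7.346655
ln(alpha) = ln(2.9) = 1.064711
N_min = 7.346655 / 1.064711 = 6.90


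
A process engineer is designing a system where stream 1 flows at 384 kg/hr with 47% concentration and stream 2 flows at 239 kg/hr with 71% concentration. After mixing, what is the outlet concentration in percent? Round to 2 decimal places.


Mass balance on solute: F1*x1 + F2*x2 = F3*x3
F3 = F1 + F2 = 384 + 239 = 623 kg/hr
x3 = (F1*x1 + F2*x2)/F3
x3 = (384*0.47 + 239*0.71) / 623
x3 = 56.21%


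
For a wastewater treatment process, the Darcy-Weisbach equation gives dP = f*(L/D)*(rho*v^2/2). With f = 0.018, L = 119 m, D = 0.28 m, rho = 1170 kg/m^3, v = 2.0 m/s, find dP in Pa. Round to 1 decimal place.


dP = f * (L/D) * (rho*v^2/2)
dP = 0.018 * (119/0.28) * (1170*2.0^2/2)
L/D = 425.0
rho*v^2/2 = 1170*4.0/2 = 2340.0
dP = 0.018 * 425.0 * 2340.0
dP = 17901.0 Pa


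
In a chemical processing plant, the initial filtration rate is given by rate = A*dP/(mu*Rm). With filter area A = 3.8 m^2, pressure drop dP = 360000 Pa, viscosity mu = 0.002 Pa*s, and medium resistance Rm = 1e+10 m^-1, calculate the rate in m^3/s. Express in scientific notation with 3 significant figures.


rate = A * dP / (mu * Rm)
rate = 3.8 * 360000 / (0.002 * 1e+10)
rate = 1368000.0 / 2.000e+07
rate = 6.84e-02 m^3/s


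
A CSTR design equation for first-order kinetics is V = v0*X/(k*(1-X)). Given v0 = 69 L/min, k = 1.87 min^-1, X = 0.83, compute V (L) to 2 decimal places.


V = v0 * X / (k * (1 - X))
V = 69 * 0.83 / (1.87 * (1 - 0.83))
V = 57.27 / (1.87 * 0.17)
V = 57.27 / 0.3179
V = 180.15 L


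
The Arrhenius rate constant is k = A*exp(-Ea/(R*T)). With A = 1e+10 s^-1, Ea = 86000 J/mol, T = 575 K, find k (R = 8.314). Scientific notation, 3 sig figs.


k = A * exp(-Ea/(R*T))
k = 1e+10 * exp(-86000 / (8.314 * 575))
k = 1e+10 * exp(-17.989562)
k = 1.54e+02


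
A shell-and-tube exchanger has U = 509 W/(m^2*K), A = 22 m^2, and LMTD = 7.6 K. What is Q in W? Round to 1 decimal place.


Q = U * A * LMTD
Q = 509 * 22 * 7.6
Q = 85104.8 W


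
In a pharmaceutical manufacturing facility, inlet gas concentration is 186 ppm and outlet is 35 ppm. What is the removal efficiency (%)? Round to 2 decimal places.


Efficiency = (G_in - G_out) / G_in * 100%
Efficiency = (186 - 35) / 186 * 100
Efficiency = 151 / 186 * 100
Efficiency = 81.18%


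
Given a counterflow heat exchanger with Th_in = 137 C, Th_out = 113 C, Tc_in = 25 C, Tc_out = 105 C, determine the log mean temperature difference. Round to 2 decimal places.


dT1 = Th_in - Tc_out = 137 - 105 = 32
dT2 = Th_out - Tc_in = 113 - 25 = 88
LMTD = (dT1 - dT2) / ln(dT1/dT2)
LMTD = (32 - 88) / ln(32/88)
LMTD = 55.36 K


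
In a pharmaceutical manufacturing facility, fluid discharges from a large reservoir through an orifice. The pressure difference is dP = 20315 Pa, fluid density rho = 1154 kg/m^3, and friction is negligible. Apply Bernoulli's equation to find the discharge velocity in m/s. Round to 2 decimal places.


v = sqrt(2*dP/rho)
v = sqrt(2*20315/1154)
v = sqrt(35.207972)
v = 5.93 m/s


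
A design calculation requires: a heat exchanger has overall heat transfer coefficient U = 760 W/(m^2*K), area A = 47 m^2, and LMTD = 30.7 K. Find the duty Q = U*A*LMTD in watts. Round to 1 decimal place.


Q = U * A * LMTD
Q = 760 * 47 * 30.7
Q = 1096604.0 W


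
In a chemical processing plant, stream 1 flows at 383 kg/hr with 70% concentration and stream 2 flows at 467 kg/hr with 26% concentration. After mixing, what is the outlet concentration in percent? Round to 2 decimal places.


Mass balance on solute: F1*x1 + F2*x2 = F3*x3
F3 = F1 + F2 = 383 + 467 = 850 kg/hr
x3 = (F1*x1 + F2*x2)/F3
x3 = (383*0.7 + 467*0.26) / 850
x3 = 45.83%


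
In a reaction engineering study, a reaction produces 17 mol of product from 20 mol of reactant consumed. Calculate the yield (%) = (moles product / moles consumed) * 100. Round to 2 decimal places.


Yield = (moles product / moles consumed) * 100%
Yield = (17 / 20) * 100
Yield = 0.85 * 100
Yield = 85.00%


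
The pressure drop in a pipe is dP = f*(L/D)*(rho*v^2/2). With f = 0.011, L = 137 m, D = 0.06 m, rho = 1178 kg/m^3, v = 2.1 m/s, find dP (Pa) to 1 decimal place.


dP = f * (L/D) * (rho*v^2/2)
dP = 0.011 * (137/0.06) * (1178*2.1^2/2)
L/D = 2283.33333333
rho*v^2/2 = 1178*4.41/2 = 2597.49
dP = 0.011 * 2283.33333333 * 2597.49
dP = 65240.3 Pa


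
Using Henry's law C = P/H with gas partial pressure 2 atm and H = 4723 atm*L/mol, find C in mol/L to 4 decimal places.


C = P / H
C = 2 / 4723
C = 0.0004 mol/L


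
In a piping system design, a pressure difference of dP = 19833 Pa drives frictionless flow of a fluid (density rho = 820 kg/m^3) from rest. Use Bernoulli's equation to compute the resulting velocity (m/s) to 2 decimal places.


v = sqrt(2*dP/rho)
v = sqrt(2*19833/820)
v = sqrt(48.373171)
v = 6.96 m/s


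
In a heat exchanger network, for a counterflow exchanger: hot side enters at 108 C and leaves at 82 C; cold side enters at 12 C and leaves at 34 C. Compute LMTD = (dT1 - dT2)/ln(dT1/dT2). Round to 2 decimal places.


dT1 = Th_in - Tc_out = 108 - 34 = 74
dT2 = Th_out - Tc_in = 82 - 12 = 70
LMTD = (dT1 - dT2) / ln(dT1/dT2)
LMTD = (74 - 70) / ln(74/70)
LMTD = 71.98 K


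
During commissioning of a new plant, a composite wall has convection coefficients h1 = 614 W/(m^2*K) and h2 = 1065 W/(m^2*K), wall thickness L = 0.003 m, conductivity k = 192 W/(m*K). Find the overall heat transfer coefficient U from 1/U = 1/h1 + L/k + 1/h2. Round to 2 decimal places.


1/U = 1/h1 + L/k + 1/h2
1/U = 1/614 + 0.003/192 + 1/1065
1/U = 0.0016286645 + 1.5625e-05 + 0.0009389671
1/U = 0.0025832566
U = 387.11 W/(m^2*K)


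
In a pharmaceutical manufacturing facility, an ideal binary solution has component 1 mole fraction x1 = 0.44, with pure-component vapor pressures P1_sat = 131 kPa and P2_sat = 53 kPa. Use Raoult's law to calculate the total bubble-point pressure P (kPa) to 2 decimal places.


P = x1*P1_sat + x2*P2_sat
x2 = 1 - x1 = 1 - 0.44 = 0.56
P = 0.44*131 + 0.56*53
P = 57.64 + 29.68
P = 87.32 kPa


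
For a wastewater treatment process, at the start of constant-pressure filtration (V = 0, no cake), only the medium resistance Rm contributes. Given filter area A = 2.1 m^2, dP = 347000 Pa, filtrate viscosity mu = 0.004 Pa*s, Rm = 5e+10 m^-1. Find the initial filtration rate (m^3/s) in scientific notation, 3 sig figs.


rate = A * dP / (mu * Rm)
rate = 2.1 * 347000 / (0.004 * 5e+10)
rate = 728700.0 / 2.000e+08
rate = 3.64e-03 m^3/s


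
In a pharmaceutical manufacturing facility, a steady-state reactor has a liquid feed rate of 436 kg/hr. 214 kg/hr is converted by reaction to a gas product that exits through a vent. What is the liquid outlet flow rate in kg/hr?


Steady-state mass balance on the main outlet: F_out = F_in - F_removed
F_out = 436 - 214
F_out = 222 kg/hr


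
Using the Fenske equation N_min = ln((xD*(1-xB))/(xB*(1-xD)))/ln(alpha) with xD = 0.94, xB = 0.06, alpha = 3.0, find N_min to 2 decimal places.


N_min = ln((xD*(1-xB))/(xB*(1-xD))) / ln(alpha)
Numerator inside ln: 0.8836 / 0.0036 = 245.444444
ln(245.444444) = 5.503071
ln(alpha) = ln(3.0) = 1.098612
N_min = 5.503071 / 1.098612 = 5.01


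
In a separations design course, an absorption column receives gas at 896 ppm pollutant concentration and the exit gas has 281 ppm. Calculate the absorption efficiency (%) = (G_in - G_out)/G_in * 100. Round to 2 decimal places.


Efficiency = (G_in - G_out) / G_in * 100%
Efficiency = (896 - 281) / 896 * 100
Efficiency = 615 / 896 * 100
Efficiency = 68.64%


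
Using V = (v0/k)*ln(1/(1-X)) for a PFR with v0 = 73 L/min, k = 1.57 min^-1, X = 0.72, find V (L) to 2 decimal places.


V = (v0/k) * ln(1/(1-X))
V = (73/1.57) * ln(1/(1-0.72))
V = 46.496815 * ln(3.571429)
V = 46.496815 * 1.272966
V = 59.19 L


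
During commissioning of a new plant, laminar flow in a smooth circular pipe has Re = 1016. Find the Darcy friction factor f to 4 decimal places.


f = 64 / Re
f = 64 / 1016
f = 0.0630


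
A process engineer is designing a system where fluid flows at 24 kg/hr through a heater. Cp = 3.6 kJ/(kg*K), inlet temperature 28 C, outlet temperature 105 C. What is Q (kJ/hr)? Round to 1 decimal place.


Q = m_dot * Cp * (T2 - T1)
Q = 24 * 3.6 * (105 - 28)
Q = 24 * 3.6 * 77
Q = 6652.8 kJ/hr


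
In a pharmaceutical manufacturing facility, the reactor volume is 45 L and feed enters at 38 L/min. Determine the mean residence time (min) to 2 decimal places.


tau = V / v0
tau = 45 / 38
tau = 1.18 min


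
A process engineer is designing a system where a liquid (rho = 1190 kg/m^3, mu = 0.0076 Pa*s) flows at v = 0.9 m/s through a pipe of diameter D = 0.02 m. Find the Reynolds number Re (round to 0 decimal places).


Re = rho * v * D / mu
Re = 1190 * 0.9 * 0.02 / 0.0076
Re = 21.42 / 0.0076
Re = 2818


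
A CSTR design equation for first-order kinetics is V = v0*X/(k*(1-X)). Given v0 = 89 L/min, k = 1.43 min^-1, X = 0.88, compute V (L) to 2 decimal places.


V = v0 * X / (k * (1 - X))
V = 89 * 0.88 / (1.43 * (1 - 0.88))
V = 78.32 / (1.43 * 0.12)
V = 78.32 / 0.1716
V = 456.41 L


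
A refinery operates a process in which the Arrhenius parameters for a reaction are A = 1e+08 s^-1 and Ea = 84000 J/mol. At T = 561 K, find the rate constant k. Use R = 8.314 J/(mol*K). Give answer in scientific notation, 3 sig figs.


k = A * exp(-Ea/(R*T))
k = 1e+08 * exp(-84000 / (8.314 * 561))
k = 1e+08 * exp(-18.009697)
k = 1.51e+00


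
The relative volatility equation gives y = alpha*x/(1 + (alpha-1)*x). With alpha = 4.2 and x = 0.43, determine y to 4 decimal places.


y = alpha*x / (1 + (alpha-1)*x)
y = 4.2*0.43 / (1 + (4.2-1)*0.43)
y = 1.806 / (1 + 1.376)
y = 1.806 / 2.376
y = 0.7601


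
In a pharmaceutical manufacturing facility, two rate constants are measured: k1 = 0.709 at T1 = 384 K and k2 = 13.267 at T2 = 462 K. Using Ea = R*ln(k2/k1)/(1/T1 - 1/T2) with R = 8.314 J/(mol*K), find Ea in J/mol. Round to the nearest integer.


Ea = R * ln(k2/k1) / (1/T1 - 1/T2)
ln(k2/k1) = ln(13.267/0.709) = 2.9291795
1/T1 - 1/T2 = 1/384 - 1/462 = 0.000439664502
Ea = 8.314 * 2.9291795 / 0.000439664502
Ea = 55390 J/mol


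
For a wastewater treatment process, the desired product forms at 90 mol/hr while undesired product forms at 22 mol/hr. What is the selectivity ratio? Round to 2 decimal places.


S = desired product rate / undesired product rate
S = 90 / 22
S = 4.09


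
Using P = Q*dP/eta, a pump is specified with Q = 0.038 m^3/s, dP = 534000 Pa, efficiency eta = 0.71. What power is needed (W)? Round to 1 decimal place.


P = Q * dP / eta
P = 0.038 * 534000 / 0.71
P = 20292.0 / 0.71
P = 28580.3 W


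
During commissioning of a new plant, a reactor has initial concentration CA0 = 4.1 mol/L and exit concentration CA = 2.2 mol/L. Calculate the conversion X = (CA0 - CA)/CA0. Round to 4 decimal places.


X = (CA0 - CA) / CA0
X = (4.1 - 2.2) / 4.1
X = 1.9 / 4.1
X = 0.4634


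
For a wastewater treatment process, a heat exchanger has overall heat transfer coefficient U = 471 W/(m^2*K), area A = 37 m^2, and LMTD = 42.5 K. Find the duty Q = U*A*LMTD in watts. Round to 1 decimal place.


Q = U * A * LMTD
Q = 471 * 37 * 42.5
Q = 740647.5 W


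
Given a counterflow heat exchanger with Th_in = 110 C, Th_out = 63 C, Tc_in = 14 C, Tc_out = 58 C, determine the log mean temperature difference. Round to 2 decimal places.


dT1 = Th_in - Tc_out = 110 - 58 = 52
dT2 = Th_out - Tc_in = 63 - 14 = 49
LMTD = (dT1 - dT2) / ln(dT1/dT2)
LMTD = (52 - 49) / ln(52/49)
LMTD = 50.49 K


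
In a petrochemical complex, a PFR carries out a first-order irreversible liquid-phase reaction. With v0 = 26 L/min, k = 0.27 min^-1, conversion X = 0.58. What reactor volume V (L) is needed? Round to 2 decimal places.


V = (v0/k) * ln(1/(1-X))
V = (26/0.27) * ln(1/(1-0.58))
V = 96.296296 * ln(2.380952)
V = 96.296296 * 0.8675
V = 83.54 L


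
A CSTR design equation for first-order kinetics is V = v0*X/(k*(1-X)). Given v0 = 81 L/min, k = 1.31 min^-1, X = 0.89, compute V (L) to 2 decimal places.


V = v0 * X / (k * (1 - X))
V = 81 * 0.89 / (1.31 * (1 - 0.89))
V = 72.09 / (1.31 * 0.11)
V = 72.09 / 0.1441
V = 500.28 L


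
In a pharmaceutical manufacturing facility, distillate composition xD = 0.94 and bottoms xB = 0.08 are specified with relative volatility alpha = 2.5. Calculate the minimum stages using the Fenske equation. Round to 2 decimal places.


N_min = ln((xD*(1-xB))/(xB*(1-xD))) / ln(alpha)
Numerator inside ln: 0.8648 / 0.0048 = 180.166667
ln(180.166667) = 5.193882
ln(alpha) = ln(2.5) = 0.916291
N_min = 5.193882 / 0.916291 = 5.67


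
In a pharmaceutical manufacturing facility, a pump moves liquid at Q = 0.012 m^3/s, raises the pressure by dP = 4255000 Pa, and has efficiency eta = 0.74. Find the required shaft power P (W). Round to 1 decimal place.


P = Q * dP / eta
P = 0.012 * 4255000 / 0.74
P = 51060.0 / 0.74
P = 69000.0 W


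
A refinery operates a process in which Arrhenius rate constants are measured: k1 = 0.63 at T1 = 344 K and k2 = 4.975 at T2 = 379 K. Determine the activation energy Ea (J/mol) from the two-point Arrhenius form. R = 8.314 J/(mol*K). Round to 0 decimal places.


Ea = R * ln(k2/k1) / (1/T1 - 1/T2)
ln(k2/k1) = ln(4.975/0.63) = 2.0664608
1/T1 - 1/T2 = 1/344 - 1/379 = 0.000268454317
Ea = 8.314 * 2.0664608 / 0.000268454317
Ea = 63998 J/mol


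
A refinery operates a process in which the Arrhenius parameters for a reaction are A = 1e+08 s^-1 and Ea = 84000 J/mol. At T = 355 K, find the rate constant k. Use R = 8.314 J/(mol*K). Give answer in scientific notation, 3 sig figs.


k = A * exp(-Ea/(R*T))
k = 1e+08 * exp(-84000 / (8.314 * 355))
k = 1e+08 * exp(-28.460394)
k = 4.36e-05


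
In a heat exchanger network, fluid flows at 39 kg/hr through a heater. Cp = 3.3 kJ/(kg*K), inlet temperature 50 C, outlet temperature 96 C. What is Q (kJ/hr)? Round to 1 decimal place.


Q = m_dot * Cp * (T2 - T1)
Q = 39 * 3.3 * (96 - 50)
Q = 39 * 3.3 * 46
Q = 5920.2 kJ/hr


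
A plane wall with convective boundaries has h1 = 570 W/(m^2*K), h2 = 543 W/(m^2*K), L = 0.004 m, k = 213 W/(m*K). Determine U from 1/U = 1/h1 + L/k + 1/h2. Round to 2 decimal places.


1/U = 1/h1 + L/k + 1/h2
1/U = 1/570 + 0.004/213 + 1/543
1/U = 0.001754386 + 1.87793e-05 + 0.0018416206
1/U = 0.0036147859
U = 276.64 W/(m^2*K)


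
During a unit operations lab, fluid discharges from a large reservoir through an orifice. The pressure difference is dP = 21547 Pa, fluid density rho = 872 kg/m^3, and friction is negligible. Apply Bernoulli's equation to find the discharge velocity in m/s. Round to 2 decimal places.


v = sqrt(2*dP/rho)
v = sqrt(2*21547/872)
v = sqrt(49.419725)
v = 7.03 m/s


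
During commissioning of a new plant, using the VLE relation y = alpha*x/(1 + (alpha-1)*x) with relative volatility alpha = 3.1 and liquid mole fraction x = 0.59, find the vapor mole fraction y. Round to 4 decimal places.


y = alpha*x / (1 + (alpha-1)*x)
y = 3.1*0.59 / (1 + (3.1-1)*0.59)
y = 1.829 / (1 + 1.239)
y = 1.829 / 2.239
y = 0.8169


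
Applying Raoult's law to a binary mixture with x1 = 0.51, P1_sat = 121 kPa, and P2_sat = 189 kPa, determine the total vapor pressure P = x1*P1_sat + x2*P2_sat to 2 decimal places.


P = x1*P1_sat + x2*P2_sat
x2 = 1 - x1 = 1 - 0.51 = 0.49
P = 0.51*121 + 0.49*189
P = 61.71 + 92.61
P = 154.32 kPa


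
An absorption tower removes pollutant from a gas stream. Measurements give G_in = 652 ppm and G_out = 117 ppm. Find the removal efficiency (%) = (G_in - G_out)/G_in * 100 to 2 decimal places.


Efficiency = (G_in - G_out) / G_in * 100%
Efficiency = (652 - 117) / 652 * 100
Efficiency = 535 / 652 * 100
Efficiency = 82.06%


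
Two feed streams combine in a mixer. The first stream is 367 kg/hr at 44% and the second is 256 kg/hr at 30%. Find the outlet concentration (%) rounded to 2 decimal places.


Mass balance on solute: F1*x1 + F2*x2 = F3*x3
F3 = F1 + F2 = 367 + 256 = 623 kg/hr
x3 = (F1*x1 + F2*x2)/F3
x3 = (367*0.44 + 256*0.3) / 623
x3 = 38.25%


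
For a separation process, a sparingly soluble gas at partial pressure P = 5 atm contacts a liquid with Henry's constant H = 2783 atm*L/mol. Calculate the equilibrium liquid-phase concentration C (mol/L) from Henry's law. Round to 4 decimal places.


C = P / H
C = 5 / 2783
C = 0.0018 mol/L


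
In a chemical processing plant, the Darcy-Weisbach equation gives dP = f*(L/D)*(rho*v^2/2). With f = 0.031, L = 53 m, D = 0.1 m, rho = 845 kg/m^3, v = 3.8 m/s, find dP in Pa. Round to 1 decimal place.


dP = f * (L/D) * (rho*v^2/2)
dP = 0.031 * (53/0.1) * (845*3.8^2/2)
L/D = 530.0
rho*v^2/2 = 845*14.44/2 = 6100.9
dP = 0.031 * 530.0 * 6100.9
dP = 100237.8 Pa


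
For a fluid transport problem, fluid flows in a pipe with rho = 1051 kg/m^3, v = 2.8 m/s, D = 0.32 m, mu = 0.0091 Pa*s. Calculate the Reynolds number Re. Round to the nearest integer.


Re = rho * v * D / mu
Re = 1051 * 2.8 * 0.32 / 0.0091
Re = 941.696 / 0.0091
Re = 103483


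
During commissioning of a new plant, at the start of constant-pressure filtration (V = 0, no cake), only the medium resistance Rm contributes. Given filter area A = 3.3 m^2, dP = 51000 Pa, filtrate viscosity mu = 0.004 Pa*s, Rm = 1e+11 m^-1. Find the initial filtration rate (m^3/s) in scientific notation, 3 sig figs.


rate = A * dP / (mu * Rm)
rate = 3.3 * 51000 / (0.004 * 1e+11)
rate = 168300.0 / 4.000e+08
rate = 4.21e-04 m^3/s


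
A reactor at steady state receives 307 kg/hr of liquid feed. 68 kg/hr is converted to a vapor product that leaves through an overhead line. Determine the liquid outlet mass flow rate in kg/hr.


Steady-state mass balance on the main outlet: F_out = F_in - F_removed
F_out = 307 - 68
F_out = 239 kg/hr


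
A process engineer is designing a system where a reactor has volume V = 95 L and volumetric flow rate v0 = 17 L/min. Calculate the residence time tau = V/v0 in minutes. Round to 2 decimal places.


tau = V / v0
tau = 95 / 17
tau = 5.59 min


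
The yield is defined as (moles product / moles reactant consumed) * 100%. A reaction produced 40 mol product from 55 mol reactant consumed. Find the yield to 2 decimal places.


Yield = (moles product / moles consumed) * 100%
Yield = (40 / 55) * 100
Yield = 0.7273 * 100
Yield = 72.73%


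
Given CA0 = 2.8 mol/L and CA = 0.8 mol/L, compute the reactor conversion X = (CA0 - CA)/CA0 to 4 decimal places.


X = (CA0 - CA) / CA0
X = (2.8 - 0.8) / 2.8
X = 2.0 / 2.8
X = 0.7143


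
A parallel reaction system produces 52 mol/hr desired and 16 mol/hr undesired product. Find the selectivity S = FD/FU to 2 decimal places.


S = desired product rate / undesired product rate
S = 52 / 16
S = 3.25


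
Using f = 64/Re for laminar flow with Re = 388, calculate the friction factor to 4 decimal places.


f = 64 / Re
f = 64 / 388
f = 0.1649


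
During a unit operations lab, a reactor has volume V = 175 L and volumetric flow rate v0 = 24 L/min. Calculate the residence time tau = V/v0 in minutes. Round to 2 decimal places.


tau = V / v0
tau = 175 / 24
tau = 7.29 min


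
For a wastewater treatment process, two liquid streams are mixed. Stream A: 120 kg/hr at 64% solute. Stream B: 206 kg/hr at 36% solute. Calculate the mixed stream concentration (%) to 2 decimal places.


Mass balance on solute: F1*x1 + F2*x2 = F3*x3
F3 = F1 + F2 = 120 + 206 = 326 kg/hr
x3 = (F1*x1 + F2*x2)/F3
x3 = (120*0.64 + 206*0.36) / 326
x3 = 46.31%


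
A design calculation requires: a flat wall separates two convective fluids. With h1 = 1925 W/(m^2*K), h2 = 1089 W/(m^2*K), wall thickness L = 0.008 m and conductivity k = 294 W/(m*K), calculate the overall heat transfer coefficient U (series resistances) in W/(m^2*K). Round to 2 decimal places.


1/U = 1/h1 + L/k + 1/h2
1/U = 1/1925 + 0.008/294 + 1/1089
1/U = 0.0005194805 + 2.72109e-05 + 0.0009182736
1/U = 0.001464965
U = 682.61 W/(m^2*K)


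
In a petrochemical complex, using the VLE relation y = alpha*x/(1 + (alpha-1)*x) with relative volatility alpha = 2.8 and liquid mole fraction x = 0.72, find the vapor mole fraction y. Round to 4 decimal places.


y = alpha*x / (1 + (alpha-1)*x)
y = 2.8*0.72 / (1 + (2.8-1)*0.72)
y = 2.016 / (1 + 1.296)
y = 2.016 / 2.296
y = 0.8780


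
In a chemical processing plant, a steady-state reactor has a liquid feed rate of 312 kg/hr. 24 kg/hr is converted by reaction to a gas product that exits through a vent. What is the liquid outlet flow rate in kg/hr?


Steady-state mass balance on the main outlet: F_out = F_in - F_removed
F_out = 312 - 24
F_out = 288 kg/hr
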